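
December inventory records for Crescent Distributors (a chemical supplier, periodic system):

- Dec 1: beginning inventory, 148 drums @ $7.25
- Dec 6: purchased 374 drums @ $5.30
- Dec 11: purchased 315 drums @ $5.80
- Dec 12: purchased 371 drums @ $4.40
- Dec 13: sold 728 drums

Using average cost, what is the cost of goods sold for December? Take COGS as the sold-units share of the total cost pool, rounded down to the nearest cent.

Dec 13, sell 728: 728/1208 × $6,514.60 → $3,926.01
Ending inventory (cost pool remaining) = $2,588.59
Check: goods available $6,514.60 = COGS $3,926.01 + ending $2,588.59

COGS = $3,926.01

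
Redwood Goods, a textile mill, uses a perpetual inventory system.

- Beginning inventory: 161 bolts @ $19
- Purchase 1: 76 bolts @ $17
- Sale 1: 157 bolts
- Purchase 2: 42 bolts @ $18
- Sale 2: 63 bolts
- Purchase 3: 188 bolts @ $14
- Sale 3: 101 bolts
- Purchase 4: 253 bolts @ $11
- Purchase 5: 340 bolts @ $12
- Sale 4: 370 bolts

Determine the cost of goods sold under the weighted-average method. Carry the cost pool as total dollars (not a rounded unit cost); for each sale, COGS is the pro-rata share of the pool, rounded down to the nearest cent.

After Beginning: 161 on hand, pool $3,059.00 (≈ $19.0000 each)
After Purchase 1: 237 on hand, pool $4,351.00 (≈ $18.3586 each)
Sale 1, sell 157: 157/237 × $4,351.00 → $2,882.30
After Purchase 2: 122 on hand, pool $2,224.70 (≈ $18.2352 each)
Sale 2, sell 63: 63/122 × $2,224.70 → $1,148.82
After Purchase 3: 247 on hand, pool $3,707.88 (≈ $15.0117 each)
Sale 3, sell 101: 101/247 × $3,707.88 → $1,516.17
After Purchase 4: 399 on hand, pool $4,974.71 (≈ $12.4679 each)
After Purchase 5: 739 on hand, pool $9,054.71 (≈ $12.2527 each)
Sale 4, sell 370: 370/739 × $9,054.71 → $4,533.48
Total COGS = $2,882.30 + $1,148.82 + $1,516.17 + $4,533.48 = $10,080.77
Ending inventory (cost pool remaining) = $4,521.23

COGS = $10,080.77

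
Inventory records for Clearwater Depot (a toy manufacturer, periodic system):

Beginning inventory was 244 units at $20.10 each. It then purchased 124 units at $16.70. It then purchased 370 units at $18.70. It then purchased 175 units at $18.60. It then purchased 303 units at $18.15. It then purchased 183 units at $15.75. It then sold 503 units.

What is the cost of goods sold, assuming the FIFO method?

COGS = $9,499.70

Sale 1 (503) [FIFO — oldest first]: 244 @ $20.10 + 124 @ $16.70 + 135 @ $18.70 = $9,499.70
Ending inventory: 235 @ $18.70 + 175 @ $18.60 + 303 @ $18.15 + 183 @ $15.75 = $16,031.20
Check: goods available $25,530.90 = COGS $9,499.70 + ending $16,031.20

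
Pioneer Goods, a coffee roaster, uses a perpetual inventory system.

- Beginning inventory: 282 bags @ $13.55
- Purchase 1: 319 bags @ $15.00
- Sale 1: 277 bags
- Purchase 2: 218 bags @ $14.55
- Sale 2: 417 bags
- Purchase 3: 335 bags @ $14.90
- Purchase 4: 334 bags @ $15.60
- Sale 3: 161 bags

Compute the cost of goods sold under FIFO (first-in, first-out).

COGS = $12,314.40

Sale 1 (277) [FIFO — oldest first]: 277 @ $13.55 = $3,753.35
Sale 2 (417) [FIFO — oldest first]: 5 @ $13.55 + 319 @ $15.00 + 93 @ $14.55 = $6,205.90
Sale 3 (161) [FIFO — oldest first]: 125 @ $14.55 + 36 @ $14.90 = $2,355.15
Total COGS = $3,753.35 + $6,205.90 + $2,355.15 = $12,314.40
Ending inventory: 299 @ $14.90 + 334 @ $15.60 = $9,665.50
Check: goods available $21,979.90 = COGS $12,314.40 + ending $9,665.50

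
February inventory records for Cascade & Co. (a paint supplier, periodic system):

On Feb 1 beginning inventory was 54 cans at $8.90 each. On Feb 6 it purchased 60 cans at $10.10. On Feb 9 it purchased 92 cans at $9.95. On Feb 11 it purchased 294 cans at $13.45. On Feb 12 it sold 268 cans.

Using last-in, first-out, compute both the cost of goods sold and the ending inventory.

COGS = $3,604.60; ending inventory = $2,351.70

Feb 12, 268 sold [LIFO — newest first]: 268 @ $13.45 = $3,604.60
Ending inventory: 54 @ $8.90 + 60 @ $10.10 + 92 @ $9.95 + 26 @ $13.45 = $2,351.70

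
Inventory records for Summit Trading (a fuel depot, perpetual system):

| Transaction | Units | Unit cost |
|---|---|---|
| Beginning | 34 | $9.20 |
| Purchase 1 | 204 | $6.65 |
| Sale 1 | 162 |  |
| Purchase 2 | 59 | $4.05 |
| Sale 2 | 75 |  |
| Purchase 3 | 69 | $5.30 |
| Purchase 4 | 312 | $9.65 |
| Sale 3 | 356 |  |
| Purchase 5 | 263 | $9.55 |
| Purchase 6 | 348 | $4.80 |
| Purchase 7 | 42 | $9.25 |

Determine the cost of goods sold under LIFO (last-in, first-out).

COGS = $4,666.65

Sale 1 (162) [LIFO — newest first]: 162 @ $6.65 = $1,077.30
Sale 2 (75) [LIFO — newest first]: 59 @ $4.05 + 16 @ $6.65 = $345.35
Sale 3 (356) [LIFO — newest first]: 312 @ $9.65 + 44 @ $5.30 = $3,244.00
Total COGS = $1,077.30 + $345.35 + $3,244.00 = $4,666.65
Ending inventory: 34 @ $9.20 + 26 @ $6.65 + 25 @ $5.30 + 263 @ $9.55 + 348 @ $4.80 + 42 @ $9.25 = $5,188.75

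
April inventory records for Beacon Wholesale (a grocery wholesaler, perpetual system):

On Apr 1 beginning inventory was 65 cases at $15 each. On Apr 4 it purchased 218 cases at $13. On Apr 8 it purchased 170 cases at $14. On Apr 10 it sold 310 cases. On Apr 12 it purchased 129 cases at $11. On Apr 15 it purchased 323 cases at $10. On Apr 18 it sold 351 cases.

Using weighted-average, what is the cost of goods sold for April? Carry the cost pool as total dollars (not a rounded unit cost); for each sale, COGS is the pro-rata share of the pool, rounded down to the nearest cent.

COGS = $8,130.33

After Apr 1: 65 on hand, pool $975.00 (≈ $15.0000 each)
After Apr 4: 283 on hand, pool $3,809.00 (≈ $13.4594 each)
After Apr 8: 453 on hand, pool $6,189.00 (≈ $13.6623 each)
Apr 10, sell 310: 310/453 × $6,189.00 → $4,235.29
After Apr 12: 272 on hand, pool $3,372.71 (≈ $12.3997 each)
After Apr 15: 595 on hand, pool $6,602.71 (≈ $11.0970 each)
Apr 18, sell 351: 351/595 × $6,602.71 → $3,895.04
Total COGS = $4,235.29 + $3,895.04 = $8,130.33
Ending inventory (cost pool remaining) = $2,707.67
Check: goods available $10,838.00 = COGS $8,130.33 + ending $2,707.67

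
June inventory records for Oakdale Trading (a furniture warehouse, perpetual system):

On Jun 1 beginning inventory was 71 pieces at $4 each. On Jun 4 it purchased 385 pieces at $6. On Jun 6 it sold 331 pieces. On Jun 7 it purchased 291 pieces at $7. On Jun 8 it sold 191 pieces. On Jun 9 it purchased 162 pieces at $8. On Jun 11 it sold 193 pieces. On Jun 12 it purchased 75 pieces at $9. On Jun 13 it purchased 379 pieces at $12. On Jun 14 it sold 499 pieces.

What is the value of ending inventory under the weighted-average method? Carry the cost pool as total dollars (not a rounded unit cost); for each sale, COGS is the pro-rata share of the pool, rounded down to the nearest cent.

Ending inventory = $1,521.68

After Jun 1: 71 on hand, pool $284.00 (≈ $4.0000 each)
After Jun 4: 456 on hand, pool $2,594.00 (≈ $5.6886 each)
Jun 6, sell 331: 331/456 × $2,594.00 → $1,882.92
After Jun 7: 416 on hand, pool $2,748.08 (≈ $6.6060 each)
Jun 8, sell 191: 191/416 × $2,748.08 → $1,261.73
After Jun 9: 387 on hand, pool $2,782.35 (≈ $7.1895 each)
Jun 11, sell 193: 193/387 × $2,782.35 → $1,387.58
After Jun 12: 269 on hand, pool $2,069.77 (≈ $7.6943 each)
After Jun 13: 648 on hand, pool $6,617.77 (≈ $10.2126 each)
Jun 14, sell 499: 499/648 × $6,617.77 → $5,096.09
Total COGS = $1,882.92 + $1,261.73 + $1,387.58 + $5,096.09 = $9,628.32
Ending inventory (cost pool remaining) = $1,521.68
Check: goods available $11,150.00 = COGS $9,628.32 + ending $1,521.68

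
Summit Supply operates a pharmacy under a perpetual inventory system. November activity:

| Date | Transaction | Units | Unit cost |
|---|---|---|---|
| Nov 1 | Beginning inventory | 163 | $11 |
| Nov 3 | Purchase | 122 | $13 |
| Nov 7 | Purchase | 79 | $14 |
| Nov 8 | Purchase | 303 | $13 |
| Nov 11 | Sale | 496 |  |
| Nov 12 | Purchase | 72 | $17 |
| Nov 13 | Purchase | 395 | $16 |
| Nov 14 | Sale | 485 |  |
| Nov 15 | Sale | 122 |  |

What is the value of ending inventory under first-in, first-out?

Ending inventory = $496

Nov 11, 496 sold [FIFO — oldest first]: 163 @ $11 + 122 @ $13 + 79 @ $14 + 132 @ $13 = $6,201
Nov 14, 485 sold [FIFO — oldest first]: 171 @ $13 + 72 @ $17 + 242 @ $16 = $7,319
Nov 15, 122 sold [FIFO — oldest first]: 122 @ $16 = $1,952
Total COGS = $6,201 + $7,319 + $1,952 = $15,472
Ending inventory: 31 @ $16 = $496
Check: goods available $15,968 = COGS $15,472 + ending $496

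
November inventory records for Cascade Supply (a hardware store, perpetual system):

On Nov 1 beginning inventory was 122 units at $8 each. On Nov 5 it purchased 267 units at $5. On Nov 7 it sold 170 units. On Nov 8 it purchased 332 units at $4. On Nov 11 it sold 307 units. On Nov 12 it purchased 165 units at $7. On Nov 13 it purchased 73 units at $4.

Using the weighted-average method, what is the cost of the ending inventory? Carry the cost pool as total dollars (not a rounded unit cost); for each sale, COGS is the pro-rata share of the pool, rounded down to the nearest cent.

Ending inventory = $2,611.23

After Nov 1: 122 on hand, pool $976.00 (≈ $8.0000 each)
After Nov 5: 389 on hand, pool $2,311.00 (≈ $5.9409 each)
Nov 7, sell 170: 170/389 × $2,311.00 → $1,009.94
After Nov 8: 551 on hand, pool $2,629.06 (≈ $4.7714 each)
Nov 11, sell 307: 307/551 × $2,629.06 → $1,464.83
After Nov 12: 409 on hand, pool $2,319.23 (≈ $5.6705 each)
After Nov 13: 482 on hand, pool $2,611.23 (≈ $5.4175 each)
Total COGS = $1,009.94 + $1,464.83 = $2,474.77
Ending inventory (cost pool remaining) = $2,611.23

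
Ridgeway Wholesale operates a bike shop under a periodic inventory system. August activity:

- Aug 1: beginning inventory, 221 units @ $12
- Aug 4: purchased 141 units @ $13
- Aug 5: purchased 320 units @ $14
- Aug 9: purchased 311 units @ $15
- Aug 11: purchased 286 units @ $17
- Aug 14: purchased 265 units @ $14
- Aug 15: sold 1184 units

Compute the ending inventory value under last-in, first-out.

Aug 15, 1184 sold [LIFO — newest first]: 265 @ $14 + 286 @ $17 + 311 @ $15 + 320 @ $14 + 2 @ $13 = $17,743
Ending inventory: 221 @ $12 + 139 @ $13 = $4,459

Ending inventory = $4,459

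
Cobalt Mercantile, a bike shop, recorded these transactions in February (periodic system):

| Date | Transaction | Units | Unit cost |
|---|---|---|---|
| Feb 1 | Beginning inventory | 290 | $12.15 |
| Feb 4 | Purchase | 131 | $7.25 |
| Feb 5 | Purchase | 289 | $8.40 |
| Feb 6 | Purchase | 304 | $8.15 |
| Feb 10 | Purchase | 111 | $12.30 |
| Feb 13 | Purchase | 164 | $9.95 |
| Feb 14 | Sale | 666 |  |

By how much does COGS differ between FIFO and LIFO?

FIFO COGS: 290 @ $12.15 + 131 @ $7.25 + 245 @ $8.40 = $6,531.25
LIFO COGS: 164 @ $9.95 + 111 @ $12.30 + 304 @ $8.15 + 87 @ $8.40 = $6,205.50
Difference = |$6,531.25 − $6,205.50| = $325.75

$325.75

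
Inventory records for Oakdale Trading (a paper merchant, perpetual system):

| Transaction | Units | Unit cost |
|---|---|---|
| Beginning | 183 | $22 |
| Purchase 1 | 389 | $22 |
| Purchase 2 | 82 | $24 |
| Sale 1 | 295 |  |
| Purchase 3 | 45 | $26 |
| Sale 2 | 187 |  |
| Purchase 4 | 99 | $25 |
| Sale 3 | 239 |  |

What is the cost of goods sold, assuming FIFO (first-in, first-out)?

COGS = $16,272

Sale 1 (295) [FIFO — oldest first]: 183 @ $22 + 112 @ $22 = $6,490
Sale 2 (187) [FIFO — oldest first]: 187 @ $22 = $4,114
Sale 3 (239) [FIFO — oldest first]: 90 @ $22 + 82 @ $24 + 45 @ $26 + 22 @ $25 = $5,668
Total COGS = $6,490 + $4,114 + $5,668 = $16,272
Ending inventory: 77 @ $25 = $1,925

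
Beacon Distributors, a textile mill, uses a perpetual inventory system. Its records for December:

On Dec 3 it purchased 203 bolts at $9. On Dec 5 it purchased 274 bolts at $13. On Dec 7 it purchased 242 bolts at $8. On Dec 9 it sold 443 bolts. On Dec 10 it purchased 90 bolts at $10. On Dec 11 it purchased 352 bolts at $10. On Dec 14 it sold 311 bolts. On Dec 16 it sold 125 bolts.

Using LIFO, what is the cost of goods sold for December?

Dec 9, 443 sold [LIFO — newest first]: 242 @ $8 + 201 @ $13 = $4,549
Dec 14, 311 sold [LIFO — newest first]: 311 @ $10 = $3,110
Dec 16, 125 sold [LIFO — newest first]: 41 @ $10 + 84 @ $10 = $1,250
Total COGS = $4,549 + $3,110 + $1,250 = $8,909
Ending inventory: 203 @ $9 + 73 @ $13 + 6 @ $10 = $2,836
Check: goods available $11,745 = COGS $8,909 + ending $2,836

COGS = $8,909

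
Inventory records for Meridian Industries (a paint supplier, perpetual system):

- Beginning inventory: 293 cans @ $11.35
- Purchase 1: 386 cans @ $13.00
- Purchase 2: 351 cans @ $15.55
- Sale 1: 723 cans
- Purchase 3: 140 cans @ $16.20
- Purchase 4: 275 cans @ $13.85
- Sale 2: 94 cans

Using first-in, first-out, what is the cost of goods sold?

Sale 1 (723) [FIFO — oldest first]: 293 @ $11.35 + 386 @ $13.00 + 44 @ $15.55 = $9,027.75
Sale 2 (94) [FIFO — oldest first]: 94 @ $15.55 = $1,461.70
Total COGS = $9,027.75 + $1,461.70 = $10,489.45
Ending inventory: 213 @ $15.55 + 140 @ $16.20 + 275 @ $13.85 = $9,388.90
Check: goods available $19,878.35 = COGS $10,489.45 + ending $9,388.90

COGS = $10,489.45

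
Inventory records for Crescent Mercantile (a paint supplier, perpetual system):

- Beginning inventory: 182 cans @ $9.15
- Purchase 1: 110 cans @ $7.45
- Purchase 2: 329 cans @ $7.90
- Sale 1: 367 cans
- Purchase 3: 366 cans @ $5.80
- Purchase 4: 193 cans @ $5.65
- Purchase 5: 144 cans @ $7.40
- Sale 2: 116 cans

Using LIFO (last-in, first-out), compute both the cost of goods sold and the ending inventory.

Sale 1 (367) [LIFO — newest first]: 329 @ $7.90 + 38 @ $7.45 = $2,882.20
Sale 2 (116) [LIFO — newest first]: 116 @ $7.40 = $858.40
Total COGS = $2,882.20 + $858.40 = $3,740.60
Ending inventory: 182 @ $9.15 + 72 @ $7.45 + 366 @ $5.80 + 193 @ $5.65 + 28 @ $7.40 = $5,622.15

COGS = $3,740.60; ending inventory = $5,622.15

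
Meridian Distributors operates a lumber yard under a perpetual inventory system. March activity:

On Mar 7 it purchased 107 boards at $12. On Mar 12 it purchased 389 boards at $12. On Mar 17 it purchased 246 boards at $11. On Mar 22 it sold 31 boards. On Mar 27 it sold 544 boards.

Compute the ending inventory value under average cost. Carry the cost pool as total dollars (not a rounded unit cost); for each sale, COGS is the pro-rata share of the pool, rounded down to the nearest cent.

Ending inventory = $1,948.64

After Mar 7: 107 on hand, pool $1,284.00 (≈ $12.0000 each)
After Mar 12: 496 on hand, pool $5,952.00 (≈ $12.0000 each)
After Mar 17: 742 on hand, pool $8,658.00 (≈ $11.6685 each)
Mar 22, sell 31: 31/742 × $8,658.00 → $361.72
Mar 27, sell 544: 544/711 × $8,296.28 → $6,347.64
Total COGS = $361.72 + $6,347.64 = $6,709.36
Ending inventory (cost pool remaining) = $1,948.64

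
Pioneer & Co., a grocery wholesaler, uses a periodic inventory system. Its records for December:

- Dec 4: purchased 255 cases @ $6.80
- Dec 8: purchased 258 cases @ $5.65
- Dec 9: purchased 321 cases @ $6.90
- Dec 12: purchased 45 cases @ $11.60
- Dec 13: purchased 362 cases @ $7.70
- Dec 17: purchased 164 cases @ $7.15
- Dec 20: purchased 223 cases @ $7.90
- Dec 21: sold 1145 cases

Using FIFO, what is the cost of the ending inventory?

Dec 21, 1145 sold [FIFO — oldest first]: 255 @ $6.80 + 258 @ $5.65 + 321 @ $6.90 + 45 @ $11.60 + 266 @ $7.70 = $7,976.80
Ending inventory: 96 @ $7.70 + 164 @ $7.15 + 223 @ $7.90 = $3,673.50

Ending inventory = $3,673.50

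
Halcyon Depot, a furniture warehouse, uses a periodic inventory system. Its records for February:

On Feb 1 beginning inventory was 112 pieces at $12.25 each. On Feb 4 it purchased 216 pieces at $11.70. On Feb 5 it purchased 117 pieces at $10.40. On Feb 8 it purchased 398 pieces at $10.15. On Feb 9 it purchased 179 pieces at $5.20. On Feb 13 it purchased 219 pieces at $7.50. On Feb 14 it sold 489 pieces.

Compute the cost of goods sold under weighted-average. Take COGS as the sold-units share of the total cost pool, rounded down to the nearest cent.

COGS = $4,621.66

Feb 14, sell 489: 489/1241 × $11,729.00 → $4,621.66
Ending inventory (cost pool remaining) = $7,107.34
Check: goods available $11,729.00 = COGS $4,621.66 + ending $7,107.34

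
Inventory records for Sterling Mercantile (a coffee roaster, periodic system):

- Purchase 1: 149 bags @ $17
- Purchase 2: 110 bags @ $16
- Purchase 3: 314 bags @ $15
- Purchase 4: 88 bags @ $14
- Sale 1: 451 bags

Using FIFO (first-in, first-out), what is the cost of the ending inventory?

Sale 1 (451) [FIFO — oldest first]: 149 @ $17 + 110 @ $16 + 192 @ $15 = $7,173
Ending inventory: 122 @ $15 + 88 @ $14 = $3,062
Check: goods available $10,235 = COGS $7,173 + ending $3,062

Ending inventory = $3,062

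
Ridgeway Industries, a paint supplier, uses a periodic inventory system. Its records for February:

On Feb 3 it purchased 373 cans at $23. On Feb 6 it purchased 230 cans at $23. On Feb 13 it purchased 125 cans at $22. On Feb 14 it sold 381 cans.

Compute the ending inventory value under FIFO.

Feb 14, 381 sold [FIFO — oldest first]: 373 @ $23 + 8 @ $23 = $8,763
Ending inventory: 222 @ $23 + 125 @ $22 = $7,856

Ending inventory = $7,856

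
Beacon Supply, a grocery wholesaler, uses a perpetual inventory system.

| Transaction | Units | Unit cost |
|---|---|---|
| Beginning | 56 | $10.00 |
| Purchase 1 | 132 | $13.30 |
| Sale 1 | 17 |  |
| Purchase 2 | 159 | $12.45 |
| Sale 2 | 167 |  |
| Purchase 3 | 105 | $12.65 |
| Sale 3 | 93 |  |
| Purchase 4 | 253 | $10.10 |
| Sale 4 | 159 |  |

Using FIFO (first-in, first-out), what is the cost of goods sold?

Sale 1 (17) [FIFO — oldest first]: 17 @ $10.00 = $170.00
Sale 2 (167) [FIFO — oldest first]: 39 @ $10.00 + 128 @ $13.30 = $2,092.40
Sale 3 (93) [FIFO — oldest first]: 4 @ $13.30 + 89 @ $12.45 = $1,161.25
Sale 4 (159) [FIFO — oldest first]: 70 @ $12.45 + 89 @ $12.65 = $1,997.35
Total COGS = $170.00 + $2,092.40 + $1,161.25 + $1,997.35 = $5,421.00
Ending inventory: 16 @ $12.65 + 253 @ $10.10 = $2,757.70

COGS = $5,421.00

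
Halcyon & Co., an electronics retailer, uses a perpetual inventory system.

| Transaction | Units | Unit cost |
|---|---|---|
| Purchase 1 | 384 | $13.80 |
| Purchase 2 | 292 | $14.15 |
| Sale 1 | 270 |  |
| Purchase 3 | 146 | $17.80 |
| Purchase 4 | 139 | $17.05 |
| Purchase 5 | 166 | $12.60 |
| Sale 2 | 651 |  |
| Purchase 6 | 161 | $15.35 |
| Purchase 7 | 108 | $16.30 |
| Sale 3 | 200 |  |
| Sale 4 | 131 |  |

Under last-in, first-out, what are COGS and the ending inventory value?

COGS = $18,735.90; ending inventory = $1,987.20

Sale 1 (270) [LIFO — newest first]: 270 @ $14.15 = $3,820.50
Sale 2 (651) [LIFO — newest first]: 166 @ $12.60 + 139 @ $17.05 + 146 @ $17.80 + 22 @ $14.15 + 178 @ $13.80 = $9,828.05
Sale 3 (200) [LIFO — newest first]: 108 @ $16.30 + 92 @ $15.35 = $3,172.60
Sale 4 (131) [LIFO — newest first]: 69 @ $15.35 + 62 @ $13.80 = $1,914.75
Total COGS = $3,820.50 + $9,828.05 + $3,172.60 + $1,914.75 = $18,735.90
Ending inventory: 144 @ $13.80 = $1,987.20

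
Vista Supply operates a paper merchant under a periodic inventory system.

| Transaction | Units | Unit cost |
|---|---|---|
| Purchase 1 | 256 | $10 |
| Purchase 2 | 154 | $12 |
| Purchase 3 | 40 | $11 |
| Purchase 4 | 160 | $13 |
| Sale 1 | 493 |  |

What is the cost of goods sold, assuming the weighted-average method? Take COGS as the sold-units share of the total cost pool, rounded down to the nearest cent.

COGS = $5,599.18

Sale 1, sell 493: 493/610 × $6,928.00 → $5,599.18
Ending inventory (cost pool remaining) = $1,328.82
Check: goods available $6,928.00 = COGS $5,599.18 + ending $1,328.82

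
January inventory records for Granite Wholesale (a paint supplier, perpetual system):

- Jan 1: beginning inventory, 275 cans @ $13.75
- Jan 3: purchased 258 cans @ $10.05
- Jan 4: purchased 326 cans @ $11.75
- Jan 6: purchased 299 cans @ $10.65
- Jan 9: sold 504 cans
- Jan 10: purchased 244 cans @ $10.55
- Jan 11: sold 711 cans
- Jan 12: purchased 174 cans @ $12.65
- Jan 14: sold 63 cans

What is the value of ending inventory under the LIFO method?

Ending inventory = $3,975.40

Jan 9, 504 sold [LIFO — newest first]: 299 @ $10.65 + 205 @ $11.75 = $5,593.10
Jan 11, 711 sold [LIFO — newest first]: 244 @ $10.55 + 121 @ $11.75 + 258 @ $10.05 + 88 @ $13.75 = $7,798.85
Jan 14, 63 sold [LIFO — newest first]: 63 @ $12.65 = $796.95
Total COGS = $5,593.10 + $7,798.85 + $796.95 = $14,188.90
Ending inventory: 187 @ $13.75 + 111 @ $12.65 = $3,975.40
Check: goods available $18,164.30 = COGS $14,188.90 + ending $3,975.40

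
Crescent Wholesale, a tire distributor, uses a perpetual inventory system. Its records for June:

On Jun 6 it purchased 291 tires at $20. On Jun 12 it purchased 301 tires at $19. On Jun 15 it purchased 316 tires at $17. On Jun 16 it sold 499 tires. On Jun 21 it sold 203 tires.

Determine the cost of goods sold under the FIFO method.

COGS = $13,409

Jun 16, 499 sold [FIFO — oldest first]: 291 @ $20 + 208 @ $19 = $9,772
Jun 21, 203 sold [FIFO — oldest first]: 93 @ $19 + 110 @ $17 = $3,637
Total COGS = $9,772 + $3,637 = $13,409
Ending inventory: 206 @ $17 = $3,502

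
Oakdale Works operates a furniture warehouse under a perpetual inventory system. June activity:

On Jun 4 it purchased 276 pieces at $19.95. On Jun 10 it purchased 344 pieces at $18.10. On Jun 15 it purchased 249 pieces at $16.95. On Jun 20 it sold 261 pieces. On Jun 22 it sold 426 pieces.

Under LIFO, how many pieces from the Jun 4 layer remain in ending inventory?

Jun 20, 261 sold [LIFO — newest first]: 249 @ $16.95 + 12 @ $18.10 = $4,437.75
Jun 22, 426 sold [LIFO — newest first]: 332 @ $18.10 + 94 @ $19.95 = $7,884.50
Total COGS = $4,437.75 + $7,884.50 = $12,322.25
Ending inventory: 182 @ $19.95 = $3,630.90

182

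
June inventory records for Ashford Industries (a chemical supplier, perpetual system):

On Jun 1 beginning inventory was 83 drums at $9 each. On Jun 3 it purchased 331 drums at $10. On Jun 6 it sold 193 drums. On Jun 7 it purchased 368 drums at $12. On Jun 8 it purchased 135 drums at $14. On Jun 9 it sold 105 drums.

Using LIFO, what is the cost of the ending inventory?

Ending inventory = $6,963

Jun 6, 193 sold [LIFO — newest first]: 193 @ $10 = $1,930
Jun 9, 105 sold [LIFO — newest first]: 105 @ $14 = $1,470
Total COGS = $1,930 + $1,470 = $3,400
Ending inventory: 83 @ $9 + 138 @ $10 + 368 @ $12 + 30 @ $14 = $6,963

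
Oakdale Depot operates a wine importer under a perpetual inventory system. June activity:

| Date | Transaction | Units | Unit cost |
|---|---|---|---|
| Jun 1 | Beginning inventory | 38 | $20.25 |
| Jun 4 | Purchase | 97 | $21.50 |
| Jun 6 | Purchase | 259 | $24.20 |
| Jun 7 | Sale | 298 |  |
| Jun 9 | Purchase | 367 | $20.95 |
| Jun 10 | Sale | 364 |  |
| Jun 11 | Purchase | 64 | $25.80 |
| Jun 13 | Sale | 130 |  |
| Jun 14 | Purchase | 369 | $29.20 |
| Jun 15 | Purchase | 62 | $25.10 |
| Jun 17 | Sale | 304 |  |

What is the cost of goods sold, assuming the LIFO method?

Jun 7, 298 sold [LIFO — newest first]: 259 @ $24.20 + 39 @ $21.50 = $7,106.30
Jun 10, 364 sold [LIFO — newest first]: 364 @ $20.95 = $7,625.80
Jun 13, 130 sold [LIFO — newest first]: 64 @ $25.80 + 3 @ $20.95 + 58 @ $21.50 + 5 @ $20.25 = $3,062.30
Jun 17, 304 sold [LIFO — newest first]: 62 @ $25.10 + 242 @ $29.20 = $8,622.60
Total COGS = $7,106.30 + $7,625.80 + $3,062.30 + $8,622.60 = $26,417.00
Ending inventory: 33 @ $20.25 + 127 @ $29.20 = $4,376.65
Check: goods available $30,793.65 = COGS $26,417.00 + ending $4,376.65

COGS = $26,417.00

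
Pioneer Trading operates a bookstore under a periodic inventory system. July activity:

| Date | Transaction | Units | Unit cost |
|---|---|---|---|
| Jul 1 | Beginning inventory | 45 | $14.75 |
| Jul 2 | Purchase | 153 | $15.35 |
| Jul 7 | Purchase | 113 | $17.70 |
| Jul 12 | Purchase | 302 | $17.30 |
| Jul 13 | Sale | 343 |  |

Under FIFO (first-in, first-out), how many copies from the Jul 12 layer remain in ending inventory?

Jul 13, 343 sold [FIFO — oldest first]: 45 @ $14.75 + 153 @ $15.35 + 113 @ $17.70 + 32 @ $17.30 = $5,566.00
Ending inventory: 270 @ $17.30 = $4,671.00
Check: goods available $10,237.00 = COGS $5,566.00 + ending $4,671.00

270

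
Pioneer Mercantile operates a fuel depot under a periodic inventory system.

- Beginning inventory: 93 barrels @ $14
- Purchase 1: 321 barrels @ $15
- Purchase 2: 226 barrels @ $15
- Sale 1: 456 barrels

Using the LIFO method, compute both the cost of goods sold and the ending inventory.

Sale 1 (456) [LIFO — newest first]: 226 @ $15 + 230 @ $15 = $6,840
Ending inventory: 93 @ $14 + 91 @ $15 = $2,667
Check: goods available $9,507 = COGS $6,840 + ending $2,667

COGS = $6,840; ending inventory = $2,667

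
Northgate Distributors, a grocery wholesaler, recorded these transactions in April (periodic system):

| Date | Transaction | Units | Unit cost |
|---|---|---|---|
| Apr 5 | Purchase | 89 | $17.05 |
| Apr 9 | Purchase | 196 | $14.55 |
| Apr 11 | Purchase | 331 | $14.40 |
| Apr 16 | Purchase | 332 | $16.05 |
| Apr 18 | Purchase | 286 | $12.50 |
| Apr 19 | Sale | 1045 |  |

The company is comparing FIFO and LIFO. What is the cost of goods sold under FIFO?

COGS = $15,676.75

FIFO COGS: 89 @ $17.05 + 196 @ $14.55 + 331 @ $14.40 + 332 @ $16.05 + 97 @ $12.50 = $15,676.75
LIFO COGS: 286 @ $12.50 + 332 @ $16.05 + 331 @ $14.40 + 96 @ $14.55 = $15,066.80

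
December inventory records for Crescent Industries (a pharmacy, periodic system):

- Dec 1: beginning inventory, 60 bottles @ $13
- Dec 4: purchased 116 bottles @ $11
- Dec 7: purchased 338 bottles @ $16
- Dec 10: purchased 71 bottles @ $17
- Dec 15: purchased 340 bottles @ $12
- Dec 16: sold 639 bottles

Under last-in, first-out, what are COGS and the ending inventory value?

COGS = $8,935; ending inventory = $3,816

Dec 16, 639 sold [LIFO — newest first]: 340 @ $12 + 71 @ $17 + 228 @ $16 = $8,935
Ending inventory: 60 @ $13 + 116 @ $11 + 110 @ $16 = $3,816
Check: goods available $12,751 = COGS $8,935 + ending $3,816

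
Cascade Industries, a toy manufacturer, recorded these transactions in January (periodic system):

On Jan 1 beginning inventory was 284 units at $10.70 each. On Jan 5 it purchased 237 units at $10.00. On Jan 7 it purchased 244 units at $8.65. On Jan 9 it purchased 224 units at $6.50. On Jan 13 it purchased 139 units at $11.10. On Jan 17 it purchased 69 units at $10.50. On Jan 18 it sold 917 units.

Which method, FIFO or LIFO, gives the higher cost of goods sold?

FIFO COGS: 284 @ $10.70 + 237 @ $10.00 + 244 @ $8.65 + 152 @ $6.50 = $8,507.40
LIFO COGS: 69 @ $10.50 + 139 @ $11.10 + 224 @ $6.50 + 244 @ $8.65 + 237 @ $10.00 + 4 @ $10.70 = $8,246.80

FIFO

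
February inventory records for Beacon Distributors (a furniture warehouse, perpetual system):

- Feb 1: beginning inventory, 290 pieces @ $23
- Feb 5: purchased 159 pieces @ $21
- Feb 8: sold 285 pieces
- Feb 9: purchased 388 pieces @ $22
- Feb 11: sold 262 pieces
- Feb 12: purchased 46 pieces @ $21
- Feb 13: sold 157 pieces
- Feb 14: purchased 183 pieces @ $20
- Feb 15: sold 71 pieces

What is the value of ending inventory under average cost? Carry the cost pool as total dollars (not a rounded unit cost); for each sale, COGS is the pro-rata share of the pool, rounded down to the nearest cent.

After Feb 1: 290 on hand, pool $6,670.00 (≈ $23.0000 each)
After Feb 5: 449 on hand, pool $10,009.00 (≈ $22.2918 each)
Feb 8, sell 285: 285/449 × $10,009.00 → $6,353.15
After Feb 9: 552 on hand, pool $12,191.85 (≈ $22.0867 each)
Feb 11, sell 262: 262/552 × $12,191.85 → $5,786.71
After Feb 12: 336 on hand, pool $7,371.14 (≈ $21.9379 each)
Feb 13, sell 157: 157/336 × $7,371.14 → $3,444.25
After Feb 14: 362 on hand, pool $7,586.89 (≈ $20.9583 each)
Feb 15, sell 71: 71/362 × $7,586.89 → $1,488.03
Total COGS = $6,353.15 + $5,786.71 + $3,444.25 + $1,488.03 = $17,072.14
Ending inventory (cost pool remaining) = $6,098.86

Ending inventory = $6,098.86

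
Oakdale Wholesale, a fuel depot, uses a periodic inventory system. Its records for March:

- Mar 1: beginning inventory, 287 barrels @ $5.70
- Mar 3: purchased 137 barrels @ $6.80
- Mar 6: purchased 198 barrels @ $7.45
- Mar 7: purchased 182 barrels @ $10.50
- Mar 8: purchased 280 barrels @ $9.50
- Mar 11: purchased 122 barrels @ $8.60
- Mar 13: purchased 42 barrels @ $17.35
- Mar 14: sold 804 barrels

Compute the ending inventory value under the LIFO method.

Mar 14, 804 sold [LIFO — newest first]: 42 @ $17.35 + 122 @ $8.60 + 280 @ $9.50 + 182 @ $10.50 + 178 @ $7.45 = $7,675.00
Ending inventory: 287 @ $5.70 + 137 @ $6.80 + 20 @ $7.45 = $2,716.50
Check: goods available $10,391.50 = COGS $7,675.00 + ending $2,716.50

Ending inventory = $2,716.50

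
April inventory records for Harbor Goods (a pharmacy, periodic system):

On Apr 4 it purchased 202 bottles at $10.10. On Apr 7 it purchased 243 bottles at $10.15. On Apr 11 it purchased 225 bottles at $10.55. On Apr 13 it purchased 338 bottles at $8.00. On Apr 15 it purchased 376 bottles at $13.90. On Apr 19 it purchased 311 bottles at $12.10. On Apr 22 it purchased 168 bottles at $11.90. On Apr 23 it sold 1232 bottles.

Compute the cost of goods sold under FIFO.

Apr 23, 1232 sold [FIFO — oldest first]: 202 @ $10.10 + 243 @ $10.15 + 225 @ $10.55 + 338 @ $8.00 + 224 @ $13.90 = $12,698.00
Ending inventory: 152 @ $13.90 + 311 @ $12.10 + 168 @ $11.90 = $7,875.10
Check: goods available $20,573.10 = COGS $12,698.00 + ending $7,875.10

COGS = $12,698.00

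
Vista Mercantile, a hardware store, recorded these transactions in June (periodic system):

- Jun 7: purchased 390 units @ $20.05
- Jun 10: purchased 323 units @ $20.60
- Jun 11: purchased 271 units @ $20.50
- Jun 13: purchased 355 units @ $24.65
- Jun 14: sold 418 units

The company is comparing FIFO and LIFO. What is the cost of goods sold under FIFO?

COGS = $8,396.30

FIFO COGS: 390 @ $20.05 + 28 @ $20.60 = $8,396.30
LIFO COGS: 355 @ $24.65 + 63 @ $20.50 = $10,042.25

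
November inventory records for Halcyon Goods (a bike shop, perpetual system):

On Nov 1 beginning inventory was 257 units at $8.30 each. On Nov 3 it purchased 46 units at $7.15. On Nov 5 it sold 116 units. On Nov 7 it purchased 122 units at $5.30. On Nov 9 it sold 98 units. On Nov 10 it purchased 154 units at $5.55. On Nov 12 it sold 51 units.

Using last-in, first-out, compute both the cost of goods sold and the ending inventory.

COGS = $1,712.35; ending inventory = $2,250.95

Nov 5, 116 sold [LIFO — newest first]: 46 @ $7.15 + 70 @ $8.30 = $909.90
Nov 9, 98 sold [LIFO — newest first]: 98 @ $5.30 = $519.40
Nov 12, 51 sold [LIFO — newest first]: 51 @ $5.55 = $283.05
Total COGS = $909.90 + $519.40 + $283.05 = $1,712.35
Ending inventory: 187 @ $8.30 + 24 @ $5.30 + 103 @ $5.55 = $2,250.95
Check: goods available $3,963.30 = COGS $1,712.35 + ending $2,250.95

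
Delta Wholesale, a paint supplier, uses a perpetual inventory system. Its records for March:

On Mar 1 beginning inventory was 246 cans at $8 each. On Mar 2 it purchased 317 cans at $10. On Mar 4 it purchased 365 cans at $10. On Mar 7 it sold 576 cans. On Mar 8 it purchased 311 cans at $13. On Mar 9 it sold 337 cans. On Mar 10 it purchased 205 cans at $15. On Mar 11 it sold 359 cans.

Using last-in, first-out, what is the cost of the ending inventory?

Ending inventory = $1,376

Mar 7, 576 sold [LIFO — newest first]: 365 @ $10 + 211 @ $10 = $5,760
Mar 9, 337 sold [LIFO — newest first]: 311 @ $13 + 26 @ $10 = $4,303
Mar 11, 359 sold [LIFO — newest first]: 205 @ $15 + 80 @ $10 + 74 @ $8 = $4,467
Total COGS = $5,760 + $4,303 + $4,467 = $14,530
Ending inventory: 172 @ $8 = $1,376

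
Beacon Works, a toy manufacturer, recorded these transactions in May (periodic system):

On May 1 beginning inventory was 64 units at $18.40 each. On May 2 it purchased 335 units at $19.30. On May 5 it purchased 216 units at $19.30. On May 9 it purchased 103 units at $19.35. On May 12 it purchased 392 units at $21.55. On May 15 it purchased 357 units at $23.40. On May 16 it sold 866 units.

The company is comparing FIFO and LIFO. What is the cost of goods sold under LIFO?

FIFO COGS: 64 @ $18.40 + 335 @ $19.30 + 216 @ $19.30 + 103 @ $19.35 + 148 @ $21.55 = $16,994.35
LIFO COGS: 357 @ $23.40 + 392 @ $21.55 + 103 @ $19.35 + 14 @ $19.30 = $19,064.65

COGS = $19,064.65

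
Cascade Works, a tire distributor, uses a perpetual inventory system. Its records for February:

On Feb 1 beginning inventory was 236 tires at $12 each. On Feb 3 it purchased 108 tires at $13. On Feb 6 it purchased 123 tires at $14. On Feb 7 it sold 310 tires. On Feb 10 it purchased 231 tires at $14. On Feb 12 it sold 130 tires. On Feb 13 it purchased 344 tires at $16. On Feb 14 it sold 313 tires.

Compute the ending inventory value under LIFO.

Feb 7, 310 sold [LIFO — newest first]: 123 @ $14 + 108 @ $13 + 79 @ $12 = $4,074
Feb 12, 130 sold [LIFO — newest first]: 130 @ $14 = $1,820
Feb 14, 313 sold [LIFO — newest first]: 313 @ $16 = $5,008
Total COGS = $4,074 + $1,820 + $5,008 = $10,902
Ending inventory: 157 @ $12 + 101 @ $14 + 31 @ $16 = $3,794

Ending inventory = $3,794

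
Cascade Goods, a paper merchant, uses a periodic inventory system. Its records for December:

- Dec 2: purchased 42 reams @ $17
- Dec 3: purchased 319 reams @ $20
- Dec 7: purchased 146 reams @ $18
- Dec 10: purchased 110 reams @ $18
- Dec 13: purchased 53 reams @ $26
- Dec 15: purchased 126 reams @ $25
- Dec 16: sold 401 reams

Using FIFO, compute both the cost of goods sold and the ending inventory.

Dec 16, 401 sold [FIFO — oldest first]: 42 @ $17 + 319 @ $20 + 40 @ $18 = $7,814
Ending inventory: 106 @ $18 + 110 @ $18 + 53 @ $26 + 126 @ $25 = $8,416

COGS = $7,814; ending inventory = $8,416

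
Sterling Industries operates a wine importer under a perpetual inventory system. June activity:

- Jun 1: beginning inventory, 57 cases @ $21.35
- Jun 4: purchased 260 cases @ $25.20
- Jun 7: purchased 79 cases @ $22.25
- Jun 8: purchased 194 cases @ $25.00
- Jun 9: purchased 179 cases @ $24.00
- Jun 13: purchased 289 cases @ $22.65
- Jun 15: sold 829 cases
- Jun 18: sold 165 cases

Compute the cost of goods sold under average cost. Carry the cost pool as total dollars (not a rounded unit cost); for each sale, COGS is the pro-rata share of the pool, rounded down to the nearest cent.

After Jun 1: 57 on hand, pool $1,216.95 (≈ $21.3500 each)
After Jun 4: 317 on hand, pool $7,768.95 (≈ $24.5077 each)
After Jun 7: 396 on hand, pool $9,526.70 (≈ $24.0573 each)
After Jun 8: 590 on hand, pool $14,376.70 (≈ $24.3673 each)
After Jun 9: 769 on hand, pool $18,672.70 (≈ $24.2818 each)
After Jun 13: 1058 on hand, pool $25,218.55 (≈ $23.8361 each)
Jun 15, sell 829: 829/1058 × $25,218.55 → $19,760.09
Jun 18, sell 165: 165/229 × $5,458.46 → $3,932.95
Total COGS = $19,760.09 + $3,932.95 = $23,693.04
Ending inventory (cost pool remaining) = $1,525.51
Check: goods available $25,218.55 = COGS $23,693.04 + ending $1,525.51

COGS = $23,693.04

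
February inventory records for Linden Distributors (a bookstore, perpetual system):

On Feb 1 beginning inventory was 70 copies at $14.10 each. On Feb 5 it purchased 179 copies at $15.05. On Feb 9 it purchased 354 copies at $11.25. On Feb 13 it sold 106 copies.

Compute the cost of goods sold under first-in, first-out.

COGS = $1,528.80

Feb 13, 106 sold [FIFO — oldest first]: 70 @ $14.10 + 36 @ $15.05 = $1,528.80
Ending inventory: 143 @ $15.05 + 354 @ $11.25 = $6,134.65
Check: goods available $7,663.45 = COGS $1,528.80 + ending $6,134.65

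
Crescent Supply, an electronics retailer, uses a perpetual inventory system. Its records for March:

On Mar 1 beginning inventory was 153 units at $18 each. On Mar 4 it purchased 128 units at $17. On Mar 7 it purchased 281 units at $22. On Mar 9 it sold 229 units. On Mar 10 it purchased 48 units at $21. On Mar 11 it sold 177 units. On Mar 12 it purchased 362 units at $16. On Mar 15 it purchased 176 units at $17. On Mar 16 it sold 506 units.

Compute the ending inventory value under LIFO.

Ending inventory = $4,133

Mar 9, 229 sold [LIFO — newest first]: 229 @ $22 = $5,038
Mar 11, 177 sold [LIFO — newest first]: 48 @ $21 + 52 @ $22 + 77 @ $17 = $3,461
Mar 16, 506 sold [LIFO — newest first]: 176 @ $17 + 330 @ $16 = $8,272
Total COGS = $5,038 + $3,461 + $8,272 = $16,771
Ending inventory: 153 @ $18 + 51 @ $17 + 32 @ $16 = $4,133
Check: goods available $20,904 = COGS $16,771 + ending $4,133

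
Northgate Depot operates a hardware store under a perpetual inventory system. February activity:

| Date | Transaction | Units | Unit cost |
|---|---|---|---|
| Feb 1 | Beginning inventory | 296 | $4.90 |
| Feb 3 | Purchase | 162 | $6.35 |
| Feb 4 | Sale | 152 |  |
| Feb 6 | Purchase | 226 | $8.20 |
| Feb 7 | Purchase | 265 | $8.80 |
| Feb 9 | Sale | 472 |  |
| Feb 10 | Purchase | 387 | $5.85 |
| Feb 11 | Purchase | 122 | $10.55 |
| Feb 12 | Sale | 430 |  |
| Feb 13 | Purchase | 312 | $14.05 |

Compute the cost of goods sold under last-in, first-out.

COGS = $8,083.50

Feb 4, 152 sold [LIFO — newest first]: 152 @ $6.35 = $965.20
Feb 9, 472 sold [LIFO — newest first]: 265 @ $8.80 + 207 @ $8.20 = $4,029.40
Feb 12, 430 sold [LIFO — newest first]: 122 @ $10.55 + 308 @ $5.85 = $3,088.90
Total COGS = $965.20 + $4,029.40 + $3,088.90 = $8,083.50
Ending inventory: 296 @ $4.90 + 10 @ $6.35 + 19 @ $8.20 + 79 @ $5.85 + 312 @ $14.05 = $6,515.45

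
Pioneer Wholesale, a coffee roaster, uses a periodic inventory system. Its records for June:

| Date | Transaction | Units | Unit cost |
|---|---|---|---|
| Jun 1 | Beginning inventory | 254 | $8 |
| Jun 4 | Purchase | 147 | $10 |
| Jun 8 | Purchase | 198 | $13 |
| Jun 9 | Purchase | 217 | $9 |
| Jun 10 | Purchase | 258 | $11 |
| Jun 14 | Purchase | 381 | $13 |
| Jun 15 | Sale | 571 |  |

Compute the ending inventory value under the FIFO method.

Ending inventory = $10,108

Jun 15, 571 sold [FIFO — oldest first]: 254 @ $8 + 147 @ $10 + 170 @ $13 = $5,712
Ending inventory: 28 @ $13 + 217 @ $9 + 258 @ $11 + 381 @ $13 = $10,108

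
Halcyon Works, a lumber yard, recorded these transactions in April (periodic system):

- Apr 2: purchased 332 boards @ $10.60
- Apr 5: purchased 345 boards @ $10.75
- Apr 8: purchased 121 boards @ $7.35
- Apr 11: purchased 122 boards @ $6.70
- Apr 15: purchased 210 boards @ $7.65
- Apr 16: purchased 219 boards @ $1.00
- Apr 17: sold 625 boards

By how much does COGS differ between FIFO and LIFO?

FIFO COGS: 332 @ $10.60 + 293 @ $10.75 = $6,668.95
LIFO COGS: 219 @ $1.00 + 210 @ $7.65 + 122 @ $6.70 + 74 @ $7.35 = $3,186.80
Difference = |$6,668.95 − $3,186.80| = $3,482.15

$3,482.15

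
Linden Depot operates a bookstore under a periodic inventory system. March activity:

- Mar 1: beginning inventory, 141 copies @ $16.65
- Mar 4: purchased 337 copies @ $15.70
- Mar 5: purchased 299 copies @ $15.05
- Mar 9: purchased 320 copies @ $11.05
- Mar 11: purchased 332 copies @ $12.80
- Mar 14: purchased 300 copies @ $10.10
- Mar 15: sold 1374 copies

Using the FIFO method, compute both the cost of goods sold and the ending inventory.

COGS = $19,220.10; ending inventory = $3,734.00

Mar 15, 1374 sold [FIFO — oldest first]: 141 @ $16.65 + 337 @ $15.70 + 299 @ $15.05 + 320 @ $11.05 + 277 @ $12.80 = $19,220.10
Ending inventory: 55 @ $12.80 + 300 @ $10.10 = $3,734.00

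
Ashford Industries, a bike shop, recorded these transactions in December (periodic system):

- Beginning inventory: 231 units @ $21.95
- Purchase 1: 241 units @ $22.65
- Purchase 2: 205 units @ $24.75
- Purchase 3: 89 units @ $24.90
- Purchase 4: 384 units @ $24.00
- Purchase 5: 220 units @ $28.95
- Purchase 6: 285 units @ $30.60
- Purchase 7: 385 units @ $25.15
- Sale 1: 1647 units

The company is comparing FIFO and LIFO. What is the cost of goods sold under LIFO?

COGS = $43,067.95

FIFO COGS: 231 @ $21.95 + 241 @ $22.65 + 205 @ $24.75 + 89 @ $24.90 + 384 @ $24.00 + 220 @ $28.95 + 277 @ $30.60 = $41,880.15
LIFO COGS: 385 @ $25.15 + 285 @ $30.60 + 220 @ $28.95 + 384 @ $24.00 + 89 @ $24.90 + 205 @ $24.75 + 79 @ $22.65 = $43,067.95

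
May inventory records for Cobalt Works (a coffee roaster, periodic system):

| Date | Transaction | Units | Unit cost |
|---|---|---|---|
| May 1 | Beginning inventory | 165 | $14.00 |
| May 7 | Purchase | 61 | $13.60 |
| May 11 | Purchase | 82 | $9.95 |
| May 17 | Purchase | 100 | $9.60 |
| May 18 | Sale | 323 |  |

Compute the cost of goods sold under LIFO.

COGS = $3,725.50

May 18, 323 sold [LIFO — newest first]: 100 @ $9.60 + 82 @ $9.95 + 61 @ $13.60 + 80 @ $14.00 = $3,725.50
Ending inventory: 85 @ $14.00 = $1,190.00
Check: goods available $4,915.50 = COGS $3,725.50 + ending $1,190.00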